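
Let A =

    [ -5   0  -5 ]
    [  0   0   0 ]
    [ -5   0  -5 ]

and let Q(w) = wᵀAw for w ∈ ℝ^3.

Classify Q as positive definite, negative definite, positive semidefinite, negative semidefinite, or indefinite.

negative semidefinite

Row-reducing A symmetrically gives the diagonal entries -5, 0, 0.
Counting signs: 1 negative, 2 zero.
Hence Q is negative semidefinite.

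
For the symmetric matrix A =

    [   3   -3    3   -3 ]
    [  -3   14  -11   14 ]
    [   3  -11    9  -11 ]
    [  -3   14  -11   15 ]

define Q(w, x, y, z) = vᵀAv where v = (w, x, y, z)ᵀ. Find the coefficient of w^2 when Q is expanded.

3

The coefficient of w^2 is the diagonal entry A[1,1] = 3.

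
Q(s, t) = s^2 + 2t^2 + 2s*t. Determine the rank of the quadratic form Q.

Write A = [[1, 1], [1, 2]].
Row-reducing A symmetrically gives the diagonal entries 1, 1.
Counting signs: 2 positive.
The rank is the number of nonzero pivots: 2.

2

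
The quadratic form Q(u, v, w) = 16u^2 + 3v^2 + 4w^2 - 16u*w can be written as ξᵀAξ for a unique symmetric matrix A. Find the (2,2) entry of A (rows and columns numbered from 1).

The coefficient of v^2 in Q is 3, and that is exactly A[2,2].

3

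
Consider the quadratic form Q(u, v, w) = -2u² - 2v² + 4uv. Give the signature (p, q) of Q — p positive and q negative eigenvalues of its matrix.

(0, 1)

Write A = [[-2, 2, 0], [2, -2, 0], [0, 0, 0]].
Applying the same elementary operations to the rows and columns of A produces a congruent diagonal matrix with entries -2, 0, 0.
So there are 1 negative, 2 zero pivots.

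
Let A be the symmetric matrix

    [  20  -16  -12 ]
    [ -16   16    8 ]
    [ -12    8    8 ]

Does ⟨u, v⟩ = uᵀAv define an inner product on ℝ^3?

no

Symmetric row and column elimination reduces A to a congruent diagonal form with pivots 20, 16/5, 0.
Counting signs: 2 positive, 1 zero.
Hence Q is positive semidefinite.
⟨·,·⟩ is an inner product exactly when A is positive definite.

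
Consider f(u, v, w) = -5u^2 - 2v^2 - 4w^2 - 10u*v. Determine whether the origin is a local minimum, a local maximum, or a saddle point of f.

saddle point

The Hessian at the origin is H = [[-10, -10, 0], [-10, -4, 0], [0, 0, -8]].
Symmetric row and column elimination reduces H to a congruent diagonal form with pivots -10, 6, -8.
That gives 1 positive, 2 negative pivots.
H is indefinite, so the origin is a saddle point.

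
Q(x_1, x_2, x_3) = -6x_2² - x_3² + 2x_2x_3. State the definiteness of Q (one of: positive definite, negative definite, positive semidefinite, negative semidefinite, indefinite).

negative semidefinite

The symmetric matrix is A = [[0, 0, 0], [0, -6, 1], [0, 1, -1]].
Applying the same elementary operations to the rows and columns of A produces a congruent diagonal matrix with entries 0, -6, -5/6.
Counting signs: 2 negative, 1 zero.
Hence Q is negative semidefinite.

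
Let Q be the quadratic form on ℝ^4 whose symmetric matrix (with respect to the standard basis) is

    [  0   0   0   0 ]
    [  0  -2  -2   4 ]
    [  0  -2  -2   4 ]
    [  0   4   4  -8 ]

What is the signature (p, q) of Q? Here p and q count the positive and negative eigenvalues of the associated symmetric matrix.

Applying the same elementary operations to the rows and columns of A produces a congruent diagonal matrix with entries 0, -2, 0, 0.
Counting signs: 1 negative, 3 zero.

(0, 1)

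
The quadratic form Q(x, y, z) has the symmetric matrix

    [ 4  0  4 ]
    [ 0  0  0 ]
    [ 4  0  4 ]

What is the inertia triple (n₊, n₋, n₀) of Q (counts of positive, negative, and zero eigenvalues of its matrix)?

Applying the same elementary operations to the rows and columns of A produces a congruent diagonal matrix with entries 4, 0, 0.
Counting signs: 1 positive, 2 zero.

(1, 0, 2)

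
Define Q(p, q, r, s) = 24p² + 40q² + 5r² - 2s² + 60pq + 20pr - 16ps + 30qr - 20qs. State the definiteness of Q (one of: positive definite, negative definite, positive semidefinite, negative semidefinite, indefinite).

The associated matrix is A = [[24, 30, 10, -8], [30, 40, 15, -10], [10, 15, 5, 0], [-8, -10, 0, -2]].
Row-reducing A symmetrically gives the diagonal entries 24, 5/2, -5/3, 2.
Counting signs: 3 positive, 1 negative.
Hence Q is indefinite.

indefinite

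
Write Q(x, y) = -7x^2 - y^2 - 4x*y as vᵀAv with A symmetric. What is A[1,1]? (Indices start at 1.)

-7

The coefficient of x^2 in Q is -7, and that is exactly A[1,1].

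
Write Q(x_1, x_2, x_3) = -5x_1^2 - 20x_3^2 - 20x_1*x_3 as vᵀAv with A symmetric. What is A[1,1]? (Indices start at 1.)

The coefficient of x_1^2 in Q is -5, and that is exactly A[1,1].

-5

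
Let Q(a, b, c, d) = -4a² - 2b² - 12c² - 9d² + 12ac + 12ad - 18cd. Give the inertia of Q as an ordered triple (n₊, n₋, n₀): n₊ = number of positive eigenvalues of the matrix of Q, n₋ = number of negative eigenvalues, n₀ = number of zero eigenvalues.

(0, 3, 1)

Write A = [[-4, 0, 6, 6], [0, -2, 0, 0], [6, 0, -12, -9], [6, 0, -9, -9]].
Applying the same elementary operations to the rows and columns of A produces a congruent diagonal matrix with entries -4, -2, -3, 0.
So there are 3 negative, 1 zero pivots.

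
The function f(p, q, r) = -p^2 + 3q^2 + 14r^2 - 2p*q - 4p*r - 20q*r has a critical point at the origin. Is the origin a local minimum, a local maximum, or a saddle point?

The Hessian at the origin is H = [[-2, -2, -4], [-2, 6, -20], [-4, -20, 28]].
Symmetric row and column elimination reduces H to a congruent diagonal form with pivots -2, 8, 4.
That gives 2 positive, 1 negative pivots.
H is indefinite, so the origin is a saddle point.

saddle point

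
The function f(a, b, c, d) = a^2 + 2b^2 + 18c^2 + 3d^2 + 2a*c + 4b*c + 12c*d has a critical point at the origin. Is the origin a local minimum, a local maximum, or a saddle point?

The Hessian at the origin is H = [[2, 0, 2, 0], [0, 4, 4, 0], [2, 4, 36, 12], [0, 0, 12, 6]].
Row-reducing H symmetrically gives the diagonal entries 2, 4, 30, 6/5.
So there are 4 positive pivots.
H is positive definite, so the origin is a strict local minimum.

local minimum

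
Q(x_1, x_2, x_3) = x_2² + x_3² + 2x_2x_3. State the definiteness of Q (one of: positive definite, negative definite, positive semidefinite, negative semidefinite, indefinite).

positive semidefinite

The associated matrix is A = [[0, 0, 0], [0, 1, 1], [0, 1, 1]].
Congruent diagonalization of A (simultaneous row and column reduction) yields pivots 0, 1, 0.
That gives 1 positive, 2 zero pivots.
Hence Q is positive semidefinite.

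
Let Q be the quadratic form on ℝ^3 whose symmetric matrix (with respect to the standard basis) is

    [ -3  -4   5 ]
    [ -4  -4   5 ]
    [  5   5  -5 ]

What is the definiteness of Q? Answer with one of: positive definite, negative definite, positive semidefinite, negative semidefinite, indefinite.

indefinite

Applying the same elementary operations to the rows and columns of A produces a congruent diagonal matrix with entries -3, 4/3, 5/4.
So there are 2 positive, 1 negative pivots.
Hence Q is indefinite.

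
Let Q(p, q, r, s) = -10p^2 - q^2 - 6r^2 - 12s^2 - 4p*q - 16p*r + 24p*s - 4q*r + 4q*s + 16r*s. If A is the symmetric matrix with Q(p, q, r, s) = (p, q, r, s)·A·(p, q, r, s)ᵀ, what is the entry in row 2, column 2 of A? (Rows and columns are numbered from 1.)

-1

The coefficient of q^2 in Q is -1, and that is exactly A[2,2].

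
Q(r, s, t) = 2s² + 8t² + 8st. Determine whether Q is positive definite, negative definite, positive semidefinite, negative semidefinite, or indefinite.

The associated matrix is A = [[0, 0, 0], [0, 2, 4], [0, 4, 8]].
Row-reducing A symmetrically gives the diagonal entries 0, 2, 0.
Counting signs: 1 positive, 2 zero.
Hence Q is positive semidefinite.

positive semidefinite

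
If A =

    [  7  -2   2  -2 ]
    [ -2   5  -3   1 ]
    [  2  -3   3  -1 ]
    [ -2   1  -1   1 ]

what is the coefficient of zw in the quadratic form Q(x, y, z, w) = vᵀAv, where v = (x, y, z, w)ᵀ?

-2

The coefficient of zw is A[3,4] + A[4,3] = 2·(-1) = -2.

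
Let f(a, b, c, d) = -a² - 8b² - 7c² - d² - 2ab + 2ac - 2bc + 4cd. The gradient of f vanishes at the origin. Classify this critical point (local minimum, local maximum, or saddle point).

local maximum

The Hessian at the origin is H = [[-2, -2, 2, 0], [-2, -16, -2, 0], [2, -2, -14, 4], [0, 0, 4, -2]].
Symmetric row and column elimination reduces H to a congruent diagonal form with pivots -2, -14, -76/7, -10/19.
That gives 4 negative pivots.
H is negative definite, so the origin is a strict local maximum.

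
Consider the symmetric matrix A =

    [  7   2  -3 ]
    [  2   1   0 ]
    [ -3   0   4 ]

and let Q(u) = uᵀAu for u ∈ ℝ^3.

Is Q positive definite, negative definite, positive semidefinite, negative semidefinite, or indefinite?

positive definite

An LDLᵀ factorisation of A has diagonal entries 7, 3/7, 1.
So there are 3 positive pivots.
Hence Q is positive definite.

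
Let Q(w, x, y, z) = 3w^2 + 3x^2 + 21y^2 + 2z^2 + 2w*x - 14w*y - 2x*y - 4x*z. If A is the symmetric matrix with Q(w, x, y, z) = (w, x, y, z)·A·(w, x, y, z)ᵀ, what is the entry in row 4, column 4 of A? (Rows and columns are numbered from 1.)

2

The coefficient of z^2 in Q is 2, and that is exactly A[4,4].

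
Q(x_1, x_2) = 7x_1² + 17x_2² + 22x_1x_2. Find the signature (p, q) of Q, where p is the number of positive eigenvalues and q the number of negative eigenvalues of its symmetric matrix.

(1, 1)

The associated matrix is A = [[7, 11], [11, 17]].
Symmetric row and column elimination reduces A to a congruent diagonal form with pivots 7, -2/7.
So there are 1 positive, 1 negative pivots.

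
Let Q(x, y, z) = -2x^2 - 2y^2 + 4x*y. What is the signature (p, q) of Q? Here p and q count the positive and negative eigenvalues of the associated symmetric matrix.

(0, 1)

The associated matrix is A = [[-2, 2, 0], [2, -2, 0], [0, 0, 0]].
Congruent diagonalization of A (simultaneous row and column reduction) yields pivots -2, 0, 0.
Counting signs: 1 negative, 2 zero.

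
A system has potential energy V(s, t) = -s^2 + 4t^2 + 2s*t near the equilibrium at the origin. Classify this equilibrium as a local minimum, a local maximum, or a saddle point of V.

saddle point

The Hessian at the origin is H = [[-2, 2], [2, 8]].
det H = -2·8 − (2)² = -20 < 0, so H is indefinite.
Therefore the origin is a saddle point.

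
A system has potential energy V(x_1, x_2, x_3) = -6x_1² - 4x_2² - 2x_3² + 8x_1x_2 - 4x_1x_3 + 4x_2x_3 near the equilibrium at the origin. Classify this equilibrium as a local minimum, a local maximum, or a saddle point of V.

The Hessian at the origin is H = [[-12, 8, -4], [8, -8, 4], [-4, 4, -4]].
An LDLᵀ factorisation of H has diagonal entries -12, -8/3, -2.
Counting signs: 3 negative.
H is negative definite, so the origin is a strict local maximum.

local maximum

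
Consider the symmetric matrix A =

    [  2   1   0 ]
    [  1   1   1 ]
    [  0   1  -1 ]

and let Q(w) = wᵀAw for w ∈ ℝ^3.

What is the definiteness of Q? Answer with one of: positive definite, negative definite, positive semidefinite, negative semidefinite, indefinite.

Symmetric row and column elimination reduces A to a congruent diagonal form with pivots 2, 1/2, -3.
Counting signs: 2 positive, 1 negative.
Hence Q is indefinite.

indefinite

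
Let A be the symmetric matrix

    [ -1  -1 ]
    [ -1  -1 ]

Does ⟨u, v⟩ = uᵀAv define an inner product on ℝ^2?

no

For the 2×2 matrix [[-1, -1], [-1, -1]]: det = -1·-1 − (-1)² = 0, trace = -2.
det = 0 so one eigenvalue is zero; the form is semidefinite with the sign of the trace.
⟨·,·⟩ is an inner product exactly when A is positive definite.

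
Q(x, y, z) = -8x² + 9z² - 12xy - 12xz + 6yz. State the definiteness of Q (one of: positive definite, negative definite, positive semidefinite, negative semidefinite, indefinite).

Write A = [[-8, -6, -6], [-6, 0, 3], [-6, 3, 9]].
Congruent diagonalization of A (simultaneous row and column reduction) yields pivots -8, 9/2, 1.
That gives 2 positive, 1 negative pivots.
Hence Q is indefinite.

indefinite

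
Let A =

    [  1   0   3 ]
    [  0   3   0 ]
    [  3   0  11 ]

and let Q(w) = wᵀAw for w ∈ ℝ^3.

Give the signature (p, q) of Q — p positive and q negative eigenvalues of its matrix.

Congruent diagonalization of A (simultaneous row and column reduction) yields pivots 1, 3, 2.
So there are 3 positive pivots.

(3, 0)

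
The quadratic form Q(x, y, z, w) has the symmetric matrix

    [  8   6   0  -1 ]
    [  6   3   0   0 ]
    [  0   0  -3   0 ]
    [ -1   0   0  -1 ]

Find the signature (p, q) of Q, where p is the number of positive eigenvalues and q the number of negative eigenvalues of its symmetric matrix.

Applying the same elementary operations to the rows and columns of A produces a congruent diagonal matrix with entries 8, -3/2, -3, -3/4.
That gives 1 positive, 3 negative pivots.

(1, 3)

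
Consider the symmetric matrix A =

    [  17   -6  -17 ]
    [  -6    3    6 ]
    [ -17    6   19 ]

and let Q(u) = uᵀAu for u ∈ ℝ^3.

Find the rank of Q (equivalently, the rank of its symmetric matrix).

Applying the same elementary operations to the rows and columns of A produces a congruent diagonal matrix with entries 17, 15/17, 2.
Counting signs: 3 positive.
The rank is the number of nonzero pivots: 3.

3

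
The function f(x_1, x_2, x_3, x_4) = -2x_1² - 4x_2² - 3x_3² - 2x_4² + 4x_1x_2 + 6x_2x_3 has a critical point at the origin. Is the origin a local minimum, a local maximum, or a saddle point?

The Hessian at the origin is H = [[-4, 4, 0, 0], [4, -8, 6, 0], [0, 6, -6, 0], [0, 0, 0, -4]].
Applying the same elementary operations to the rows and columns of H produces a congruent diagonal matrix with entries -4, -4, 3, -4.
That gives 1 positive, 3 negative pivots.
H is indefinite, so the origin is a saddle point.

saddle point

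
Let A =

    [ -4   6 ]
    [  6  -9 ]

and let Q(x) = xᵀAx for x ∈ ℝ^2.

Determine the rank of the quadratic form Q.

Applying the same elementary operations to the rows and columns of A produces a congruent diagonal matrix with entries -4, 0.
So there are 1 negative, 1 zero pivots.
The rank is the number of nonzero pivots: 1.

1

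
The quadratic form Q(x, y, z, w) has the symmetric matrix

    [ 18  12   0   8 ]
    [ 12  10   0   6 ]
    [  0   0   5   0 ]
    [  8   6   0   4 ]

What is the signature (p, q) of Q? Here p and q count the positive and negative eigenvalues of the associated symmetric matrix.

Applying the same elementary operations to the rows and columns of A produces a congruent diagonal matrix with entries 18, 2, 5, 2/9.
So there are 4 positive pivots.

(4, 0)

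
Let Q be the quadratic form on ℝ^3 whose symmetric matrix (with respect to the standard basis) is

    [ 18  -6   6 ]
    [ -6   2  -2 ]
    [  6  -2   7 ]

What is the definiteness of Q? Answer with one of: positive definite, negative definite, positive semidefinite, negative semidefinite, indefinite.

Row-reducing A symmetrically gives the diagonal entries 18, 0, 5.
So there are 2 positive, 1 zero pivots.
Hence Q is positive semidefinite.

positive semidefinite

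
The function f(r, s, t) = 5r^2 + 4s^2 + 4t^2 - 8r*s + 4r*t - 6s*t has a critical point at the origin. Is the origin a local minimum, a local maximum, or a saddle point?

local minimum

The Hessian at the origin is H = [[10, -8, 4], [-8, 8, -6], [4, -6, 8]].
An LDLᵀ factorisation of H has diagonal entries 10, 8/5, 3/2.
So there are 3 positive pivots.
H is positive definite, so the origin is a strict local minimum.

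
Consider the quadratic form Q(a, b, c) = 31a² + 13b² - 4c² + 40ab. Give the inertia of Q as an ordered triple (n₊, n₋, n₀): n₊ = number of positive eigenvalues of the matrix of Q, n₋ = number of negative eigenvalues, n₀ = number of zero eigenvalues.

The associated matrix is A = [[31, 20, 0], [20, 13, 0], [0, 0, -4]].
Applying the same elementary operations to the rows and columns of A produces a congruent diagonal matrix with entries 31, 3/31, -4.
Counting signs: 2 positive, 1 negative.

(2, 1, 0)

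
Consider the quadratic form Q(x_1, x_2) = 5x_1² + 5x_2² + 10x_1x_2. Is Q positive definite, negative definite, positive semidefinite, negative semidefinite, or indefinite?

positive semidefinite

The symmetric matrix of Q is [[5, 5], [5, 5]].
For the 2×2 matrix [[5, 5], [5, 5]]: det = 5·5 − (5)² = 0, trace = 10.
det = 0 so one eigenvalue is zero; the form is semidefinite with the sign of the trace.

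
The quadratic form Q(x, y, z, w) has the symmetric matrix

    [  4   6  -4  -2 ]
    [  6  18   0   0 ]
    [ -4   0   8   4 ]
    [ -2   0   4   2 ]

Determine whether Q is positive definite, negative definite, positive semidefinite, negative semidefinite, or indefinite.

Symmetric row and column elimination reduces A to a congruent diagonal form with pivots 4, 9, 0, 0.
That gives 2 positive, 2 zero pivots.
Hence Q is positive semidefinite.

positive semidefinite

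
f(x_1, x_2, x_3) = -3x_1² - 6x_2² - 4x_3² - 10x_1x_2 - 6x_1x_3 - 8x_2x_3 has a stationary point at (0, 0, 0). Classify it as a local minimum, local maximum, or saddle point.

The Hessian at the origin is H = [[-6, -10, -6], [-10, -12, -8], [-6, -8, -8]].
Row-reducing H symmetrically gives the diagonal entries -6, 14/3, -20/7.
That gives 1 positive, 2 negative pivots.
H is indefinite, so the origin is a saddle point.

saddle point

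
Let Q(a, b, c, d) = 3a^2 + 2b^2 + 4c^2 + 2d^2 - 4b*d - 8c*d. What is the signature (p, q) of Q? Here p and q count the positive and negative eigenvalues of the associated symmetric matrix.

The associated matrix is A = [[3, 0, 0, 0], [0, 2, 0, -2], [0, 0, 4, -4], [0, -2, -4, 2]].
Congruent diagonalization of A (simultaneous row and column reduction) yields pivots 3, 2, 4, -4.
So there are 3 positive, 1 negative pivots.

(3, 1)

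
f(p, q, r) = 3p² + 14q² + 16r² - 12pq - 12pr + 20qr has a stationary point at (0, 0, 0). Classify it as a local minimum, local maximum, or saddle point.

The Hessian at the origin is H = [[6, -12, -12], [-12, 28, 20], [-12, 20, 32]].
An LDLᵀ factorisation of H has diagonal entries 6, 4, 4.
Counting signs: 3 positive.
H is positive definite, so the origin is a strict local minimum.

local minimum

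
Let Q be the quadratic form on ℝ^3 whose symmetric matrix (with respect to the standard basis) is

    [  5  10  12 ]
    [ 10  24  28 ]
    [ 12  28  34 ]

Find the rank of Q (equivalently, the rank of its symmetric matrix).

3

Congruent diagonalization of A (simultaneous row and column reduction) yields pivots 5, 4, 6/5.
Counting signs: 3 positive.
The rank is the number of nonzero pivots: 3.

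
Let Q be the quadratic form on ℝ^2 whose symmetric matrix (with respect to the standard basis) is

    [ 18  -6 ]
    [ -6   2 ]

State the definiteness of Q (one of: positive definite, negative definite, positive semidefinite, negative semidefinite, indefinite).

Congruent diagonalization of A (simultaneous row and column reduction) yields pivots 18, 0.
That gives 1 positive, 1 zero pivots.
Hence Q is positive semidefinite.

positive semidefinite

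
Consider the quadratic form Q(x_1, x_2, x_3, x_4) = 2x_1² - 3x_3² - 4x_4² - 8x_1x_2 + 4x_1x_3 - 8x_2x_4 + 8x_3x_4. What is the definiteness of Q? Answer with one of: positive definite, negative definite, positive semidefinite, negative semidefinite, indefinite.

The associated matrix is A = [[2, -4, 2, 0], [-4, 0, 0, -4], [2, 0, -3, 4], [0, -4, 4, -4]].
Applying the same elementary operations to the rows and columns of A produces a congruent diagonal matrix with entries 2, -8, -3, -2/3.
So there are 1 positive, 3 negative pivots.
Hence Q is indefinite.

indefinite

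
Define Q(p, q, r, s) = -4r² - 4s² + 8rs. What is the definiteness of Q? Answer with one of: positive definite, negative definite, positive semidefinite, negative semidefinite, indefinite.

Write A = [[0, 0, 0, 0], [0, 0, 0, 0], [0, 0, -4, 4], [0, 0, 4, -4]].
Applying the same elementary operations to the rows and columns of A produces a congruent diagonal matrix with entries 0, 0, -4, 0.
So there are 1 negative, 3 zero pivots.
Hence Q is negative semidefinite.

negative semidefinite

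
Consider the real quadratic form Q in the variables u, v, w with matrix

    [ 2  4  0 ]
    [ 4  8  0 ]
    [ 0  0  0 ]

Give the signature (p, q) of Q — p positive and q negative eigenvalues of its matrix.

(1, 0)

Symmetric row and column elimination reduces A to a congruent diagonal form with pivots 2, 0, 0.
That gives 1 positive, 2 zero pivots.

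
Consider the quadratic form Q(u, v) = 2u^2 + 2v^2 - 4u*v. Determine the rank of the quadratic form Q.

Write A = [[2, -2], [-2, 2]].
Row-reducing A symmetrically gives the diagonal entries 2, 0.
That gives 1 positive, 1 zero pivots.
The rank is the number of nonzero pivots: 1.

1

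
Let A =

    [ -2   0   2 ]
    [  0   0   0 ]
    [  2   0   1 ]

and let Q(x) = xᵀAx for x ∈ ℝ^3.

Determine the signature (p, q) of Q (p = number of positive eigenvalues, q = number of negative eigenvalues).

(1, 1)

Congruent diagonalization of A (simultaneous row and column reduction) yields pivots -2, 0, 3.
Counting signs: 1 positive, 1 negative, 1 zero.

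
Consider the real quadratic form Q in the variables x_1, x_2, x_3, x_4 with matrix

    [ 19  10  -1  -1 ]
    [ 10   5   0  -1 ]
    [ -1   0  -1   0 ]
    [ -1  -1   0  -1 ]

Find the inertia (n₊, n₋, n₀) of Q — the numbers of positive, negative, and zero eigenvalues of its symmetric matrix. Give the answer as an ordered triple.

(2, 2, 0)

By Sylvester's law of inertia any congruent diagonalization of A has 2 positive, 2 negative and 0 zero entries.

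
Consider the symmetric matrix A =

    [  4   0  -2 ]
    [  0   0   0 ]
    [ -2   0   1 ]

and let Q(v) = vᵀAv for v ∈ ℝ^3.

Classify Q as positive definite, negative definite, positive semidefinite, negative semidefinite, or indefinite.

Applying the same elementary operations to the rows and columns of A produces a congruent diagonal matrix with entries 4, 0, 0.
So there are 1 positive, 2 zero pivots.
Hence Q is positive semidefinite.

positive semidefinite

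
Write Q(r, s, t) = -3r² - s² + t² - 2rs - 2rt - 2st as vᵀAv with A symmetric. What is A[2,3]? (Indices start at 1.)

-1

The coefficient of s·t in Q is -2. For a symmetric A this equals A[2,3] + A[3,2] = 2·A[2,3].
So A[2,3] = -2/2 = -1.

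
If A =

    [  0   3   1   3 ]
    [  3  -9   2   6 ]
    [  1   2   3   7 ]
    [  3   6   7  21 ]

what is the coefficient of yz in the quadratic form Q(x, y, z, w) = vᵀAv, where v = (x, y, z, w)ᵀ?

The coefficient of yz is A[2,3] + A[3,2] = 2·2 = 4.

4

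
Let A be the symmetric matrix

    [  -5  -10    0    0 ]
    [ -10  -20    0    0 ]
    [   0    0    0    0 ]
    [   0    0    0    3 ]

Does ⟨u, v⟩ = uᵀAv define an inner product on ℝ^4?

Symmetric row and column elimination reduces A to a congruent diagonal form with pivots -5, 0, 0, 3.
Counting signs: 1 positive, 1 negative, 2 zero.
Hence Q is indefinite.
⟨·,·⟩ is an inner product exactly when A is positive definite.

no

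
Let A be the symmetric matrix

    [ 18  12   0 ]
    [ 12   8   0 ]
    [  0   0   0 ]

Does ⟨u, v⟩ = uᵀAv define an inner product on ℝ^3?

no

Row-reducing A symmetrically gives the diagonal entries 18, 0, 0.
Counting signs: 1 positive, 2 zero.
Hence Q is positive semidefinite.
⟨·,·⟩ is an inner product exactly when A is positive definite.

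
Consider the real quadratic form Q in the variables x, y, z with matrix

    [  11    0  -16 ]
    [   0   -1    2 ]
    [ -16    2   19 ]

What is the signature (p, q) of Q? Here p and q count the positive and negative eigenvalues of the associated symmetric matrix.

(1, 2)

Congruent diagonalization of A (simultaneous row and column reduction) yields pivots 11, -1, -3/11.
So there are 1 positive, 2 negative pivots.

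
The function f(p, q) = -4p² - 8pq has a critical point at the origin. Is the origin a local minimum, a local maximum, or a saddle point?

saddle point

The Hessian at the origin is H = [[-8, -8], [-8, 0]].
det H = -8·0 − (-8)² = -64 < 0, so H is indefinite.
Therefore the origin is a saddle point.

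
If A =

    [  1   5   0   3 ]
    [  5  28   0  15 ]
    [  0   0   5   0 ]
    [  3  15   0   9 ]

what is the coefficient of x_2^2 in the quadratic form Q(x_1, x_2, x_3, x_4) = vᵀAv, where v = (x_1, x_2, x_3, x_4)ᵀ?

The coefficient of x_2^2 is the diagonal entry A[2,2] = 28.

28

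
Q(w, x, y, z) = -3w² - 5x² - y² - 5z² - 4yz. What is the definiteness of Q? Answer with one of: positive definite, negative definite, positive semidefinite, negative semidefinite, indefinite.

The associated matrix is A = [[-3, 0, 0, 0], [0, -5, 0, 0], [0, 0, -1, -2], [0, 0, -2, -5]].
Row-reducing A symmetrically gives the diagonal entries -3, -5, -1, -1.
That gives 4 negative pivots.
Hence Q is negative definite.

negative definite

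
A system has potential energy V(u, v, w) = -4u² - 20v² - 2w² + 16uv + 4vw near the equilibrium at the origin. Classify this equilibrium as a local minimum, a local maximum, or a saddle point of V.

local maximum

The Hessian at the origin is H = [[-8, 16, 0], [16, -40, 4], [0, 4, -4]].
Symmetric row and column elimination reduces H to a congruent diagonal form with pivots -8, -8, -2.
That gives 3 negative pivots.
H is negative definite, so the origin is a strict local maximum.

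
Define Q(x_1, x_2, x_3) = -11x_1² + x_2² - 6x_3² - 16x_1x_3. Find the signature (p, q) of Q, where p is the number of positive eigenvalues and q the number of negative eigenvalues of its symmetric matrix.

(1, 2)

The associated matrix is A = [[-11, 0, -8], [0, 1, 0], [-8, 0, -6]].
Row-reducing A symmetrically gives the diagonal entries -11, 1, -2/11.
Counting signs: 1 positive, 2 negative.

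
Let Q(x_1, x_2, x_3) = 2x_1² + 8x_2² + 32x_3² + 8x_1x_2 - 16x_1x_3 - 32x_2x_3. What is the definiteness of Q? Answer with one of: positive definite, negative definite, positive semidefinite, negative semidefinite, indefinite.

The symmetric matrix is A = [[2, 4, -8], [4, 8, -16], [-8, -16, 32]].
Symmetric row and column elimination reduces A to a congruent diagonal form with pivots 2, 0, 0.
Counting signs: 1 positive, 2 zero.
Hence Q is positive semidefinite.

positive semidefinite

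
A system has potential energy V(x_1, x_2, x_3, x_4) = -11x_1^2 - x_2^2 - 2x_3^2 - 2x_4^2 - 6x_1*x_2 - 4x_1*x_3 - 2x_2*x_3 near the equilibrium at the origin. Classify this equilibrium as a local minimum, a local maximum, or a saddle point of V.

The Hessian at the origin is H = [[-22, -6, -4, 0], [-6, -2, -2, 0], [-4, -2, -4, 0], [0, 0, 0, -4]].
Congruent diagonalization of H (simultaneous row and column reduction) yields pivots -22, -4/11, -1, -4.
That gives 4 negative pivots.
H is negative definite, so the origin is a strict local maximum.

local maximum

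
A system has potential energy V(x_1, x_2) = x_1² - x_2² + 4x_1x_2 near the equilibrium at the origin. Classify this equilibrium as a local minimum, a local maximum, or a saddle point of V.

saddle point

The Hessian at the origin is H = [[2, 4], [4, -2]].
det H = 2·-2 − (4)² = -20 < 0, so H is indefinite.
Therefore the origin is a saddle point.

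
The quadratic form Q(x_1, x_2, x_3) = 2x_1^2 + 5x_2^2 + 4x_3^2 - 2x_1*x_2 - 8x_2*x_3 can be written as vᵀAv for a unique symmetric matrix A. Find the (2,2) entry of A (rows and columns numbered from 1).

The coefficient of x_2^2 in Q is 5, and that is exactly A[2,2].

5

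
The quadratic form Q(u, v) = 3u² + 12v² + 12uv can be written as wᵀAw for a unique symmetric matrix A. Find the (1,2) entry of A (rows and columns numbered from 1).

6

The coefficient of u·v in Q is 12. For a symmetric A this equals A[1,2] + A[2,1] = 2·A[1,2].
So A[1,2] = 12/2 = 6.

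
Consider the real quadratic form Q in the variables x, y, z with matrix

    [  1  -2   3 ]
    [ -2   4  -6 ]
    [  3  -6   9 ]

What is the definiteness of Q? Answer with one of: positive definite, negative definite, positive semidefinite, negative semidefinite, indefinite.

positive semidefinite

Symmetric row and column elimination reduces A to a congruent diagonal form with pivots 1, 0, 0.
So there are 1 positive, 2 zero pivots.
Hence Q is positive semidefinite.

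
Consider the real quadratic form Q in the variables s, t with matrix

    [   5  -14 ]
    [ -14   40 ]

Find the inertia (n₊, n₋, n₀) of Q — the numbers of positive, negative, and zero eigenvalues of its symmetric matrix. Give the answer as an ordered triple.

Symmetric row and column elimination reduces A to a congruent diagonal form with pivots 5, 4/5.
Counting signs: 2 positive.

(2, 0, 0)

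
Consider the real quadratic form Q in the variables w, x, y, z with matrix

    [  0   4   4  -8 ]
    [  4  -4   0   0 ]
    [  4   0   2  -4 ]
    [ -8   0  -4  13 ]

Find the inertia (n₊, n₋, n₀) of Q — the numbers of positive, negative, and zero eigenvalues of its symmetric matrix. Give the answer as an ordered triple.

By Sylvester's law of inertia any congruent diagonalization of A has 2 positive, 2 negative and 0 zero entries.

(2, 2, 0)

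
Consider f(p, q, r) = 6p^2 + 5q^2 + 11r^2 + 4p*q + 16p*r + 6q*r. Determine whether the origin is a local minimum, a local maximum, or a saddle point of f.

The Hessian at the origin is H = [[12, 4, 16], [4, 10, 6], [16, 6, 22]].
An LDLᵀ factorisation of H has diagonal entries 12, 26/3, 8/13.
Counting signs: 3 positive.
H is positive definite, so the origin is a strict local minimum.

local minimum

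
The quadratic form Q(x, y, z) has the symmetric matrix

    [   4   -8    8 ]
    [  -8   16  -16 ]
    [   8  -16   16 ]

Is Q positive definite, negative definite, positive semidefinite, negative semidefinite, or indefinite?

Congruent diagonalization of A (simultaneous row and column reduction) yields pivots 4, 0, 0.
So there are 1 positive, 2 zero pivots.
Hence Q is positive semidefinite.

positive semidefinite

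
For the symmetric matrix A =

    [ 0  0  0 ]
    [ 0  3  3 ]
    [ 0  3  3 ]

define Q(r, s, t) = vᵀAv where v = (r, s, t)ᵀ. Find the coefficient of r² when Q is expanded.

The coefficient of r² is the diagonal entry A[1,1] = 0.

0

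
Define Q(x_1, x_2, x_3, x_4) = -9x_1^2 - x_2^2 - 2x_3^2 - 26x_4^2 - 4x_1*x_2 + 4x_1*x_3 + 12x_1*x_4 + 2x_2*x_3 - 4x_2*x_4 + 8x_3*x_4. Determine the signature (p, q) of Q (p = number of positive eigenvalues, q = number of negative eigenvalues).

Write A = [[-9, -2, 2, 6], [-2, -1, 1, -2], [2, 1, -2, 4], [6, -2, 4, -26]].
Congruent diagonalization of A (simultaneous row and column reduction) yields pivots -9, -5/9, -1, 2.
Counting signs: 1 positive, 3 negative.

(1, 3)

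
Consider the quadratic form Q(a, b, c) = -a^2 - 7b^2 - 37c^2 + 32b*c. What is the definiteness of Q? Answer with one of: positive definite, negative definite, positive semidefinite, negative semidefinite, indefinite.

negative definite

The symmetric matrix is A = [[-1, 0, 0], [0, -7, 16], [0, 16, -37]].
Symmetric row and column elimination reduces A to a congruent diagonal form with pivots -1, -7, -3/7.
Counting signs: 3 negative.
Hence Q is negative definite.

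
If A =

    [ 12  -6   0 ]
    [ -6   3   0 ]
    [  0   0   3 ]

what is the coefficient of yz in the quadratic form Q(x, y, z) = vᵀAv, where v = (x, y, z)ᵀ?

0

The coefficient of yz is A[2,3] + A[3,2] = 2·0 = 0.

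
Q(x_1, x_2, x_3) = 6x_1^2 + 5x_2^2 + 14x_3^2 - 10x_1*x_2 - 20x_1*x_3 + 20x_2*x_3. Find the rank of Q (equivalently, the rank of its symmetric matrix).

The associated matrix is A = [[6, -5, -10], [-5, 5, 10], [-10, 10, 14]].
Symmetric row and column elimination reduces A to a congruent diagonal form with pivots 6, 5/6, -6.
So there are 2 positive, 1 negative pivots.
The rank is the number of nonzero pivots: 3.

3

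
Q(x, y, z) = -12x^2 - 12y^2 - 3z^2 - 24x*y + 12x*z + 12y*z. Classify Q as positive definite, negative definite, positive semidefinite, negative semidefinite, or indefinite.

negative semidefinite

The symmetric matrix is A = [[-12, -12, 6], [-12, -12, 6], [6, 6, -3]].
Applying the same elementary operations to the rows and columns of A produces a congruent diagonal matrix with entries -12, 0, 0.
Counting signs: 1 negative, 2 zero.
Hence Q is negative semidefinite.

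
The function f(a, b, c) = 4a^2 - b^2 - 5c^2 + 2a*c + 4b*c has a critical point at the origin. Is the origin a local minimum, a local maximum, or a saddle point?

The Hessian at the origin is H = [[8, 0, 2], [0, -2, 4], [2, 4, -10]].
Applying the same elementary operations to the rows and columns of H produces a congruent diagonal matrix with entries 8, -2, -5/2.
That gives 1 positive, 2 negative pivots.
H is indefinite, so the origin is a saddle point.

saddle point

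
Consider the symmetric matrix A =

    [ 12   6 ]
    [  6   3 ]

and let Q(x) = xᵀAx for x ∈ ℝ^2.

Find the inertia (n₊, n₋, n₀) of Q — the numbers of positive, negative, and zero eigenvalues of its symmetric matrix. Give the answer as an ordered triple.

(1, 0, 1)

Row-reducing A symmetrically gives the diagonal entries 12, 0.
Counting signs: 1 positive, 1 zero.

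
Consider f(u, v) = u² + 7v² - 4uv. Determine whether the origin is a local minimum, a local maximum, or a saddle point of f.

The Hessian at the origin is H = [[2, -4], [-4, 14]].
det H = 2·14 − (-4)² = 12 > 0 and H[1,1] = 2 > 0, so H is positive definite.
Therefore the origin is a local minimum.

local minimum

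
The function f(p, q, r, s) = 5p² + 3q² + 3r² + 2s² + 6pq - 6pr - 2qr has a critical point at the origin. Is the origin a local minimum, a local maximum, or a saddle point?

The Hessian at the origin is H = [[10, 6, -6, 0], [6, 6, -2, 0], [-6, -2, 6, 0], [0, 0, 0, 4]].
Symmetric row and column elimination reduces H to a congruent diagonal form with pivots 10, 12/5, 4/3, 4.
Counting signs: 4 positive.
H is positive definite, so the origin is a strict local minimum.

local minimum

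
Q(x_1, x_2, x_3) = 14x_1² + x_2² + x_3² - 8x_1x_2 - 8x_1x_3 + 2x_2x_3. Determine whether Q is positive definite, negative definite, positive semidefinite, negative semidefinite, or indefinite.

indefinite

Write A = [[14, -4, -4], [-4, 1, 1], [-4, 1, 1]].
Congruent diagonalization of A (simultaneous row and column reduction) yields pivots 14, -1/7, 0.
That gives 1 positive, 1 negative, 1 zero pivots.
Hence Q is indefinite.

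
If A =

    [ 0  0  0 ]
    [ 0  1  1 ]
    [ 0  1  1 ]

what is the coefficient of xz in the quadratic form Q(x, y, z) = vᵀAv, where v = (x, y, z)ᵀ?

The coefficient of xz is A[1,3] + A[3,1] = 2·0 = 0.

0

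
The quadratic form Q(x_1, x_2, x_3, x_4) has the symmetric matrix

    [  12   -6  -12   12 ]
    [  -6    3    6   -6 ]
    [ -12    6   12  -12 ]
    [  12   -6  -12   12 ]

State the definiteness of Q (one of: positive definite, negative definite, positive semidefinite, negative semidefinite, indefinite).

positive semidefinite

Row-reducing A symmetrically gives the diagonal entries 12, 0, 0, 0.
Counting signs: 1 positive, 3 zero.
Hence Q is positive semidefinite.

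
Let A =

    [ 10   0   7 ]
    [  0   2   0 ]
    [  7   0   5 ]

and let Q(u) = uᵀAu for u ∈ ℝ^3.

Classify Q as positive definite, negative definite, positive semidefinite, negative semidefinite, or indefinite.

positive definite

Leading principal minors: Δ_1 = 10, Δ_2 = 20, Δ_3 = 2.
All leading principal minors are positive, so by Sylvester's criterion Q is positive definite.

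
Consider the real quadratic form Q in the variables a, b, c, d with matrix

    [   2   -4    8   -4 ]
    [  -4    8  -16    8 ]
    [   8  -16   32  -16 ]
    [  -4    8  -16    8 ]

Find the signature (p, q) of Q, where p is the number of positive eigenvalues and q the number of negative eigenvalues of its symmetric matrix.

(1, 0)

Symmetric row and column elimination reduces A to a congruent diagonal form with pivots 2, 0, 0, 0.
Counting signs: 1 positive, 3 zero.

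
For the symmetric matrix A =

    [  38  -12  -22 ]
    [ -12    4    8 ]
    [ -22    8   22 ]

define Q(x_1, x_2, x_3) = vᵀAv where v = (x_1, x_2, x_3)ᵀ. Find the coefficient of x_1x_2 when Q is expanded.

The coefficient of x_1x_2 is A[1,2] + A[2,1] = 2·(-12) = -24.

-24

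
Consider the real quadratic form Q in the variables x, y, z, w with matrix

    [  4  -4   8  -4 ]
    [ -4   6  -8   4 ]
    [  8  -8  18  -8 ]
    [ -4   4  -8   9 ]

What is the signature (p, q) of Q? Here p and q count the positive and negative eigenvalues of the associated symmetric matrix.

(4, 0)

Applying the same elementary operations to the rows and columns of A produces a congruent diagonal matrix with entries 4, 2, 2, 5.
That gives 4 positive pivots.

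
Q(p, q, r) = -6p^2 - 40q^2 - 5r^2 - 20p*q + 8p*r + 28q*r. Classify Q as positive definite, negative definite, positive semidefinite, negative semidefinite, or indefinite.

negative definite

Write A = [[-6, -10, 4], [-10, -40, 14], [4, 14, -5]].
Congruent diagonalization of A (simultaneous row and column reduction) yields pivots -6, -70/3, -1/35.
Counting signs: 3 negative.
Hence Q is negative definite.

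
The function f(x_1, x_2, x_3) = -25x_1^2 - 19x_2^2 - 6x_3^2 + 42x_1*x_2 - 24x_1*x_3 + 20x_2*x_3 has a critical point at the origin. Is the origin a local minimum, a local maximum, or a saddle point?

The Hessian at the origin is H = [[-50, 42, -24], [42, -38, 20], [-24, 20, -12]].
Congruent diagonalization of H (simultaneous row and column reduction) yields pivots -50, -68/25, -8/17.
So there are 3 negative pivots.
H is negative definite, so the origin is a strict local maximum.

local maximum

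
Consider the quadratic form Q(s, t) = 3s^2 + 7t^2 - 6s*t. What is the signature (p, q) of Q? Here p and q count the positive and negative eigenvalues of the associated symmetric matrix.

(2, 0)

Write A = [[3, -3], [-3, 7]].
Symmetric row and column elimination reduces A to a congruent diagonal form with pivots 3, 4.
So there are 2 positive pivots.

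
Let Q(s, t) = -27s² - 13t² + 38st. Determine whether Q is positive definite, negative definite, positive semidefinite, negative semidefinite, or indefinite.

Write A = [[-27, 19], [19, -13]].
Row-reducing A symmetrically gives the diagonal entries -27, 10/27.
That gives 1 positive, 1 negative pivots.
Hence Q is indefinite.

indefinite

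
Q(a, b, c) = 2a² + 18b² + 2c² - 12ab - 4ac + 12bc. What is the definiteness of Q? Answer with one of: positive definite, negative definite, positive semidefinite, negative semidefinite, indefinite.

The symmetric matrix is A = [[2, -6, -2], [-6, 18, 6], [-2, 6, 2]].
Symmetric row and column elimination reduces A to a congruent diagonal form with pivots 2, 0, 0.
So there are 1 positive, 2 zero pivots.
Hence Q is positive semidefinite.

positive semidefinite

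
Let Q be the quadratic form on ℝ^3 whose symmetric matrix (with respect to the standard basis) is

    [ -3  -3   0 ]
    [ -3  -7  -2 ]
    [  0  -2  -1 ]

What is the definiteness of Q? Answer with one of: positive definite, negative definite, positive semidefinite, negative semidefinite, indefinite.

negative semidefinite

Symmetric row and column elimination reduces A to a congruent diagonal form with pivots -3, -4, 0.
That gives 2 negative, 1 zero pivots.
Hence Q is negative semidefinite.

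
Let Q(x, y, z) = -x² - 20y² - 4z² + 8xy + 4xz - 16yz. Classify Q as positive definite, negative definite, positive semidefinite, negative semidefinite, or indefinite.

The associated matrix is A = [[-1, 4, 2], [4, -20, -8], [2, -8, -4]].
Symmetric row and column elimination reduces A to a congruent diagonal form with pivots -1, -4, 0.
That gives 2 negative, 1 zero pivots.
Hence Q is negative semidefinite.

negative semidefinite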